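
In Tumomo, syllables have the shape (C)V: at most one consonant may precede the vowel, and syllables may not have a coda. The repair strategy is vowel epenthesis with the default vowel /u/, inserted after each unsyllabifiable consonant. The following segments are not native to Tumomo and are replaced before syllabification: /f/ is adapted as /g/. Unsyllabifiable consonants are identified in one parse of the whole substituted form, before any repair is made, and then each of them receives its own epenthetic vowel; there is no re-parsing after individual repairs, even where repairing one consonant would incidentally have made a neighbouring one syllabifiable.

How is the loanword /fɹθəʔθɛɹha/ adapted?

Substitution: /f/ → /g/, giving /gɹθəʔθɛɹha/.
The consonants /g/, /ɹ/, /ʔ/, /ɹ/ cannot be parsed into a legal (C)V syllable (no codas are permitted; onsets are limited to one consonant).
Each unlicensed consonant becomes the onset of a new syllable: /g/ → /gu/, /ɹ/ → /ɹu/, /ʔ/ → /ʔu/, /ɹ/ → /ɹu/.

guɹuθəʔuθɛɹuha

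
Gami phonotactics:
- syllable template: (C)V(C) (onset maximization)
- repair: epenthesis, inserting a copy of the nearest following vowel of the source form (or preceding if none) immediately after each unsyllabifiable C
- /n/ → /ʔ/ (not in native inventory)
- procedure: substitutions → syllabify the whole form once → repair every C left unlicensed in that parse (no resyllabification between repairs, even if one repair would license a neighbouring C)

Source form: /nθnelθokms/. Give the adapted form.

Substitution: /n/ → /ʔ/, giving /ʔθʔelθokms/.
Syllabifying with onset maximization leaves /ʔ/, /θ/, /m/, /s/ stranded (at most one coda consonant is licensed; onsets are limited to one consonant).
Inserting the epenthetic vowel yields /ʔ/ → /ʔe/, /θ/ → /θe/, /m/ → /mo/, /s/ → /so/.

ʔeθeʔelθokmoso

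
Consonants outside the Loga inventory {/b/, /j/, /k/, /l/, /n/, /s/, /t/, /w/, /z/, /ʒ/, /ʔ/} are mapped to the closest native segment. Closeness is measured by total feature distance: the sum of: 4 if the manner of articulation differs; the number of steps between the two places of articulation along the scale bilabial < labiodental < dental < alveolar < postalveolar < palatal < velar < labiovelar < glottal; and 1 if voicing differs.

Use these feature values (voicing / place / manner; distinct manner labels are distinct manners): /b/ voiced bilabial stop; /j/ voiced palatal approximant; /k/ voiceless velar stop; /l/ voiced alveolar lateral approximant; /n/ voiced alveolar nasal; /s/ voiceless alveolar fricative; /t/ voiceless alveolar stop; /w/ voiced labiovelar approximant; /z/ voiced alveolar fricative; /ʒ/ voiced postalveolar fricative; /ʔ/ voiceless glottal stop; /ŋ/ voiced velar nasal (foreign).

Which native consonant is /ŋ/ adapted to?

/n/ is closest: same manner (nasal), place distance 3 (velar→alveolar), same voicing; total 3. Next closest is /j/ at distance 5.

n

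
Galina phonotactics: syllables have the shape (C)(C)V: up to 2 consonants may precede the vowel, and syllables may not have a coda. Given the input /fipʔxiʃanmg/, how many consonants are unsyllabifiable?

4

Syllabifying with onset maximization leaves /p/, /n/, /m/, /g/ stranded (no codas are permitted; onsets may contain at most 2 consonants).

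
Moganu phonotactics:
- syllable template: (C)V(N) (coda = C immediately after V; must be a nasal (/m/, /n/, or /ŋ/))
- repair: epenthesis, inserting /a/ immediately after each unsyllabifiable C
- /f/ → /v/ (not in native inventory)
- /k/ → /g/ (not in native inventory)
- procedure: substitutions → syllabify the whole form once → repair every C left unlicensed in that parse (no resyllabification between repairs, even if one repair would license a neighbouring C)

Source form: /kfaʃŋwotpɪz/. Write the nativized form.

gavaʃaŋawotapɪza

Substitution: /k/ → /g/, /f/ → /v/, giving /gvaʃŋwotpɪz/.
The consonants /g/, /ʃ/, /ŋ/, /t/, /z/ cannot be parsed into a legal (C)V(N) syllable (only a nasal (/m/, /n/, or /ŋ/) is licensed in coda position; onsets are limited to one consonant).
Inserting the epenthetic vowel yields /g/ → /ga/, /ʃ/ → /ʃa/, /ŋ/ → /ŋa/, /t/ → /ta/, /z/ → /za/.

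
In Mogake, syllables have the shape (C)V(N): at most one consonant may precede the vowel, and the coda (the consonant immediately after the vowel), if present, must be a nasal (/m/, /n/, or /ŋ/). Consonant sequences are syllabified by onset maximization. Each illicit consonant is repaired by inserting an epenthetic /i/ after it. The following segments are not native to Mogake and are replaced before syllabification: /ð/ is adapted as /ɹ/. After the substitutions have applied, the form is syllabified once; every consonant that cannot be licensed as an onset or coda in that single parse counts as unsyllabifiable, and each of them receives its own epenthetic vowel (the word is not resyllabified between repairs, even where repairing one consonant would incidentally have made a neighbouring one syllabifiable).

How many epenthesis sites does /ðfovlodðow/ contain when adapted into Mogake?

4

After substitution the input is /ɹfovlodɹow/.
The unsyllabifiable consonants are /ɹ/, /v/, /d/, /w/; each receives one epenthetic vowel.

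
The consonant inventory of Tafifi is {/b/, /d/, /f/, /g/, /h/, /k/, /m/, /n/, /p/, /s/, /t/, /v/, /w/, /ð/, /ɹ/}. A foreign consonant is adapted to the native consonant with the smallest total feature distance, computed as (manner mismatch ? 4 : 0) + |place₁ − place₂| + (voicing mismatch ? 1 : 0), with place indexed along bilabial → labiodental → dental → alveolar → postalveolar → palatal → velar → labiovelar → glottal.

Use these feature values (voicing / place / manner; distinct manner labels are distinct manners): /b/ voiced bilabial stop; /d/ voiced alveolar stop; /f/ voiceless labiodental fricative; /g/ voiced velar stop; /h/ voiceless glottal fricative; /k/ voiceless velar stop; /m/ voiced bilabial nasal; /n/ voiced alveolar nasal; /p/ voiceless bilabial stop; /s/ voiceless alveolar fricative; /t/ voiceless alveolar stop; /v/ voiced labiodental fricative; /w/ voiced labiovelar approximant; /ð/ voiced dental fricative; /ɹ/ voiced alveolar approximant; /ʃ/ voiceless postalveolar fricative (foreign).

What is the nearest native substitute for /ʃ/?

/s/ is closest: same manner (fricative), place distance 1 (postalveolar→alveolar), same voicing; total 1. Next closest is /f/ at distance 3.

s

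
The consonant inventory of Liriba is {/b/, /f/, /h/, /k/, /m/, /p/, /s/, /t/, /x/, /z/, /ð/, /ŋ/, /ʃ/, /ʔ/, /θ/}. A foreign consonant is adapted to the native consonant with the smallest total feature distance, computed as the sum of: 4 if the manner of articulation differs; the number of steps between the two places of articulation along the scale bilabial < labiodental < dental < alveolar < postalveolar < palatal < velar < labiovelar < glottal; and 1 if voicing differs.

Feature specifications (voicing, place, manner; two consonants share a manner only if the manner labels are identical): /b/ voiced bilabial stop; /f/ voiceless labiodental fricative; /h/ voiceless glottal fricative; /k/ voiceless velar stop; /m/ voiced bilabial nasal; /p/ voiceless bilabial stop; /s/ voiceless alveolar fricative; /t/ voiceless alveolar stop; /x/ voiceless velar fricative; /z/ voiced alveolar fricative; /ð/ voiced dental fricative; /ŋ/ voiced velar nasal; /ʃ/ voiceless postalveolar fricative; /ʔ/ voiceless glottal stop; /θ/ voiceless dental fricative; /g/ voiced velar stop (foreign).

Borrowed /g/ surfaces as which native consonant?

k

/k/ is closest: same manner (stop), place distance 0 (velar→velar), voicing differs (+1); total 1. Next closest is /ʔ/ at distance 3.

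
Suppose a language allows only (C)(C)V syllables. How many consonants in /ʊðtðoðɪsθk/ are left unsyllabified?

4

Under (C)(C)V, the unsyllabifiable consonants are /ð/, /s/, /θ/, /k/ (no codas are permitted; onsets may contain at most 2 consonants).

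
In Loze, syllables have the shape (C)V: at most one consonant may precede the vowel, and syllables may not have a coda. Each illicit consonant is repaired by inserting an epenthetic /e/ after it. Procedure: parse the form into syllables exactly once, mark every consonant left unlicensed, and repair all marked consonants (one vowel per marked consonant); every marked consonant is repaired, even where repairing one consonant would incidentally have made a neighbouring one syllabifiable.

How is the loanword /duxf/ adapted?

duxefe

Syllabifying with onset maximization leaves /x/, /f/ stranded (no codas are permitted; onsets are limited to one consonant).
Epenthesis after each stranded consonant: /x/ → /xe/, /f/ → /fe/.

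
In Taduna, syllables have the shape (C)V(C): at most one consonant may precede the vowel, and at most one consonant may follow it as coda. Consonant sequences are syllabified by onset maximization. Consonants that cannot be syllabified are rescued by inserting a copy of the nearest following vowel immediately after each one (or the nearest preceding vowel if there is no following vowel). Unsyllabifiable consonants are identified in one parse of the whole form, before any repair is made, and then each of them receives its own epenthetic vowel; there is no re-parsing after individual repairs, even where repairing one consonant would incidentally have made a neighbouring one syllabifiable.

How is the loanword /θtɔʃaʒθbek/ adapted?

The consonants /θ/, /θ/ cannot be parsed into a legal (C)V(C) syllable (at most one coda consonant is licensed; onsets are limited to one consonant).
Epenthesis after each stranded consonant: /θ/ → /θɔ/, /θ/ → /θe/.

θɔtɔʃaʒθebek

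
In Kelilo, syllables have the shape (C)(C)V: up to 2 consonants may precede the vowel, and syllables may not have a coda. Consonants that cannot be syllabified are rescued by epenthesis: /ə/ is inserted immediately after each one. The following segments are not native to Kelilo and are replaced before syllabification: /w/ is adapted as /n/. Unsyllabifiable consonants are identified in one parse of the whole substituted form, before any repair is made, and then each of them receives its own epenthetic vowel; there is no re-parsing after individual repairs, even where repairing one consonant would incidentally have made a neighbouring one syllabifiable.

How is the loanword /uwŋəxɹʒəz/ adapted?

unŋəxəɹʒəzə

Substitution: /w/ → /n/, giving /unŋəxɹʒəz/.
The consonants /x/, /z/ cannot be parsed into a legal (C)(C)V syllable (no codas are permitted; onsets may contain at most 2 consonants).
Inserting the epenthetic vowel yields /x/ → /xə/, /z/ → /zə/.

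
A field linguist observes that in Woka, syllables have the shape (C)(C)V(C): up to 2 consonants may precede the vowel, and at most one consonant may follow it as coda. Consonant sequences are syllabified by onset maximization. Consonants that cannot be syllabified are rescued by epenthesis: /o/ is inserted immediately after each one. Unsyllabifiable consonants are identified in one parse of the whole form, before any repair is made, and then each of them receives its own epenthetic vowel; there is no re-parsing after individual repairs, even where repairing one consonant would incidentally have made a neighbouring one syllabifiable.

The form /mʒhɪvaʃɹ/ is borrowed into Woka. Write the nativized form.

Under (C)(C)V(C), the unsyllabifiable consonants are /m/, /ɹ/ (at most one coda consonant is licensed; onsets may contain at most 2 consonants).
Inserting the epenthetic vowel yields /m/ → /mo/, /ɹ/ → /ɹo/.

moʒhɪvaʃɹo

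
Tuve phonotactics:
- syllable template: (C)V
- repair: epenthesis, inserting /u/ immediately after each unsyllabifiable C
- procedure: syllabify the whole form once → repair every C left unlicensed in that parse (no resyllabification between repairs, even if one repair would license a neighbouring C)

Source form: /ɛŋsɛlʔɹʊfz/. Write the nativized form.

ɛŋusɛluʔuɹʊfuzu

Under (C)V, the unsyllabifiable consonants are /ŋ/, /l/, /ʔ/, /f/, /z/ (no codas are permitted; onsets are limited to one consonant).
Inserting the epenthetic vowel yields /ŋ/ → /ŋu/, /l/ → /lu/, /ʔ/ → /ʔu/, /f/ → /fu/, /z/ → /zu/.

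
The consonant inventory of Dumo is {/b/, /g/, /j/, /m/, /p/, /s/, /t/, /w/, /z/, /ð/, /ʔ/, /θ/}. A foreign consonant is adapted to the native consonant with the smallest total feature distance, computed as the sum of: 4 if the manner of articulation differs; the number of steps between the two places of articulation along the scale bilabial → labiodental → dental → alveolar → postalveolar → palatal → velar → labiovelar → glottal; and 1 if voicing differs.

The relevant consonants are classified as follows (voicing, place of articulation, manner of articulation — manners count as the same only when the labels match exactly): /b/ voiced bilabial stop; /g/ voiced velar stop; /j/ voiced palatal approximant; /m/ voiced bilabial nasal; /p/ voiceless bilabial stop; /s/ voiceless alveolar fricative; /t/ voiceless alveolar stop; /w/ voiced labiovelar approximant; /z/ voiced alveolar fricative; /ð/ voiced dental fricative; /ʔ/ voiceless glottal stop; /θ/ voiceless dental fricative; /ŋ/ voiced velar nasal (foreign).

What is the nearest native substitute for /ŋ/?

/g/ is closest: manner differs (nasal→stop, +4), place distance 0 (velar→velar), same voicing; total 4. Next closest is /j/ at distance 5.

g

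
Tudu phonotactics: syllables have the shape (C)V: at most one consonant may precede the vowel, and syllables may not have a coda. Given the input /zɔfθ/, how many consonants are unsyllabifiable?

Syllabifying with onset maximization leaves /f/, /θ/ stranded (no codas are permitted; onsets are limited to one consonant).

2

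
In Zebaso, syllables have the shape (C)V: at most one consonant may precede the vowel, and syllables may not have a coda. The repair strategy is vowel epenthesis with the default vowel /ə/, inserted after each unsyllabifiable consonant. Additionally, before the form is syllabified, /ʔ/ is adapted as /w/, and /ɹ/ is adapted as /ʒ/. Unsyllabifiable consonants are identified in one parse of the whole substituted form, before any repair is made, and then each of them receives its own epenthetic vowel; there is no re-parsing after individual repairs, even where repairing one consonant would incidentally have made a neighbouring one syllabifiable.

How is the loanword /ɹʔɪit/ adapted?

ʒəwɪitə

Substitution: /ɹ/ → /ʒ/, /ʔ/ → /w/, giving /ʒwɪit/.
Syllabifying with onset maximization leaves /ʒ/, /t/ stranded (no codas are permitted; onsets are limited to one consonant).
Each unlicensed consonant becomes the onset of a new syllable: /ʒ/ → /ʒə/, /t/ → /tə/.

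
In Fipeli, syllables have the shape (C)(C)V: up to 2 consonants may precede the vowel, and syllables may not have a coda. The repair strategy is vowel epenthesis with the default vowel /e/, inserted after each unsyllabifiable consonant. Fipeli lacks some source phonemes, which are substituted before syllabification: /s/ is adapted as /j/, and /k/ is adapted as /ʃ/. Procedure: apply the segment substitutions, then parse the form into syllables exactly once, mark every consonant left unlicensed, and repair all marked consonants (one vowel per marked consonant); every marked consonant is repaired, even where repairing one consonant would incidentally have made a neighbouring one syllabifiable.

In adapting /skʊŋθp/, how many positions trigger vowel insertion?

After substitution the input is /jʃʊŋθp/.
The unsyllabifiable consonants are /ŋ/, /θ/, /p/; each receives one epenthetic vowel.

3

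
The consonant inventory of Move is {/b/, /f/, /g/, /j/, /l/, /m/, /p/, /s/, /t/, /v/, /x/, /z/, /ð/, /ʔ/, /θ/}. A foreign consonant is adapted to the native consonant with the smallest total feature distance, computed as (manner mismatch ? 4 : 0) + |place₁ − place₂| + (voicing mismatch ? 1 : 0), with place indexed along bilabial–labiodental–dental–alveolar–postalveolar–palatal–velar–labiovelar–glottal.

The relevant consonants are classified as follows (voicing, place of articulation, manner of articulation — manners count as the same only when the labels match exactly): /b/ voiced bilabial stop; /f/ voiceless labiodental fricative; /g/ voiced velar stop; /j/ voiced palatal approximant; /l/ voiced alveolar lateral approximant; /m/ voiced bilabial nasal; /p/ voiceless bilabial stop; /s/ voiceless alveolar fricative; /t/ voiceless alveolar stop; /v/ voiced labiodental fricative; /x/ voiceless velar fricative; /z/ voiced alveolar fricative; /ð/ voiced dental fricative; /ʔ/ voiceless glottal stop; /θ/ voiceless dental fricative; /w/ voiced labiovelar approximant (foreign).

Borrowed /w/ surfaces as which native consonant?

/j/ is closest: same manner (approximant), place distance 2 (labiovelar→palatal), same voicing; total 2. Next closest is /g/ at distance 5.

j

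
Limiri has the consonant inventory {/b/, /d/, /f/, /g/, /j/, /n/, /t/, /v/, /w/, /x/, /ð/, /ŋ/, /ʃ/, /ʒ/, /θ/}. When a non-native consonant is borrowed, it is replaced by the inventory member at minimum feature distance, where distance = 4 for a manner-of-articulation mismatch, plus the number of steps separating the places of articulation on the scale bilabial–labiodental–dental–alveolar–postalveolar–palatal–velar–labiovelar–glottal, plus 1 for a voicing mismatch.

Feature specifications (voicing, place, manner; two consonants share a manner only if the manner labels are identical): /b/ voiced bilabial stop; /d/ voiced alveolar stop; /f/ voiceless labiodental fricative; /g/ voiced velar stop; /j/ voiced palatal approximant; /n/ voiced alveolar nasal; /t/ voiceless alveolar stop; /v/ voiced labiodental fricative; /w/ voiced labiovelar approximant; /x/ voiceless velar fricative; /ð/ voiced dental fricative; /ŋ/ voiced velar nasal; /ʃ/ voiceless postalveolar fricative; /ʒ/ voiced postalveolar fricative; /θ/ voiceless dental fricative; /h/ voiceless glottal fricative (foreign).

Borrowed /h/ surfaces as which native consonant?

x

/x/ is closest: same manner (fricative), place distance 2 (glottal→velar), same voicing; total 2. Next closest is /ʃ/ at distance 4.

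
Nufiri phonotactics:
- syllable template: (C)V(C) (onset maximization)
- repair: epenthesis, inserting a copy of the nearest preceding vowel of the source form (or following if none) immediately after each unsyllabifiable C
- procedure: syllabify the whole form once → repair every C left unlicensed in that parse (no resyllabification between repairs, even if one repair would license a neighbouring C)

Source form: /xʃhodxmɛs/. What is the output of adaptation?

xoʃohodxomɛs

Under (C)V(C), the unsyllabifiable consonants are /x/, /ʃ/, /x/ (at most one coda consonant is licensed; onsets are limited to one consonant).
Epenthesis after each stranded consonant: /x/ → /xo/, /ʃ/ → /ʃo/, /x/ → /xo/.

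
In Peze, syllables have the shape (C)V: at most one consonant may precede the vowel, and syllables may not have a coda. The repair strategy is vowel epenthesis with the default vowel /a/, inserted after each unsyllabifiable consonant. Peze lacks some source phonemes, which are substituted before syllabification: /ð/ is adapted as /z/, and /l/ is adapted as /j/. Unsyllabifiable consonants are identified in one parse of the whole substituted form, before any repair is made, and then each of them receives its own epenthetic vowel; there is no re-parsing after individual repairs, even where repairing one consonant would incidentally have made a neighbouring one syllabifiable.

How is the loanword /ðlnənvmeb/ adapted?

zajanənavameba

Substitution: /ð/ → /z/, /l/ → /j/, giving /zjnənvmeb/.
The consonants /z/, /j/, /n/, /v/, /b/ cannot be parsed into a legal (C)V syllable (no codas are permitted; onsets are limited to one consonant).
Epenthesis after each stranded consonant: /z/ → /za/, /j/ → /ja/, /n/ → /na/, /v/ → /va/, /b/ → /ba/.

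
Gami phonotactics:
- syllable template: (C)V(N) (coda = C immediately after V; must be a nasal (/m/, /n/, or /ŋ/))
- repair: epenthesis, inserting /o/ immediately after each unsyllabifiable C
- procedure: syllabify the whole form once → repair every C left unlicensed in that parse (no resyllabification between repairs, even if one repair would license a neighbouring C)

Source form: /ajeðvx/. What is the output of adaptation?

Syllabifying with onset maximization leaves /ð/, /v/, /x/ stranded (only a nasal (/m/, /n/, or /ŋ/) is licensed in coda position; onsets are limited to one consonant).
Epenthesis after each stranded consonant: /ð/ → /ðo/, /v/ → /vo/, /x/ → /xo/.

ajeðovoxo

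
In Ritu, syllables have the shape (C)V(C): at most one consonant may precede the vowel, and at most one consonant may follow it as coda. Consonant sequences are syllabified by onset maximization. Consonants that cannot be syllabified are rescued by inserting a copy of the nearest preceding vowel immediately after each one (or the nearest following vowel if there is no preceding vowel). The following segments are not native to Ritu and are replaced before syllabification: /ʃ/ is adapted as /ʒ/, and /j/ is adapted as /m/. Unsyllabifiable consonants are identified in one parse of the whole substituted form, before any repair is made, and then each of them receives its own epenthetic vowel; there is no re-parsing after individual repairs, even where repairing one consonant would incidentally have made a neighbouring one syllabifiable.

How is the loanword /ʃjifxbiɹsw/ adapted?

ʒimifxibiɹsiwi

Substitution: /ʃ/ → /ʒ/, /j/ → /m/, giving /ʒmifxbiɹsw/.
Syllabifying with onset maximization leaves /ʒ/, /x/, /s/, /w/ stranded (at most one coda consonant is licensed; onsets are limited to one consonant).
Each unlicensed consonant becomes the onset of a new syllable: /ʒ/ → /ʒi/, /x/ → /xi/, /s/ → /si/, /w/ → /wi/.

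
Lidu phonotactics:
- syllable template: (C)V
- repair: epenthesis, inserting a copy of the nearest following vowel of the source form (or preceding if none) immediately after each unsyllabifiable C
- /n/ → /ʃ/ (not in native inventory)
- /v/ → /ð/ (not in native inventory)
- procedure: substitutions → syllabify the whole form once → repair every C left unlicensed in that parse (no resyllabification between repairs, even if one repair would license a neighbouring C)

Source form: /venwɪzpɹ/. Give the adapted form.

ðeʃɪwɪzɪpɪɹɪ

Substitution: /v/ → /ð/, /n/ → /ʃ/, giving /ðeʃwɪzpɹ/.
Under (C)V, the unsyllabifiable consonants are /ʃ/, /z/, /p/, /ɹ/ (no codas are permitted; onsets are limited to one consonant).
Inserting the epenthetic vowel yields /ʃ/ → /ʃɪ/, /z/ → /zɪ/, /p/ → /pɪ/, /ɹ/ → /ɹɪ/.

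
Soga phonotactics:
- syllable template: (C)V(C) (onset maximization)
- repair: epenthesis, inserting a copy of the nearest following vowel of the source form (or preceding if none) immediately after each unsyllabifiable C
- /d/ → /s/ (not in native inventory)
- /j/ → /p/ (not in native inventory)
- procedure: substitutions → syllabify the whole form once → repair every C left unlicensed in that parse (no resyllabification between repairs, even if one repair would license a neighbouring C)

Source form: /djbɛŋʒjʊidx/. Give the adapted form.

Substitution: /d/ → /s/, /j/ → /p/, giving /spbɛŋʒpʊisx/.
Under (C)V(C), the unsyllabifiable consonants are /s/, /p/, /ʒ/, /x/ (at most one coda consonant is licensed; onsets are limited to one consonant).
Inserting the epenthetic vowel yields /s/ → /sɛ/, /p/ → /pɛ/, /ʒ/ → /ʒʊ/, /x/ → /xi/.

sɛpɛbɛŋʒʊpʊisxi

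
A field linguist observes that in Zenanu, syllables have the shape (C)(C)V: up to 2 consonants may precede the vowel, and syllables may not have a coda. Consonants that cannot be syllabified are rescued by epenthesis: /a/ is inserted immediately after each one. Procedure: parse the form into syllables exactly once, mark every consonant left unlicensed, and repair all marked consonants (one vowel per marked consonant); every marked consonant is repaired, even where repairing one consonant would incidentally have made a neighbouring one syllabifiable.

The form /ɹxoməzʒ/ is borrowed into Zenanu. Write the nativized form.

ɹxoməzaʒa

Under (C)(C)V, the unsyllabifiable consonants are /z/, /ʒ/ (no codas are permitted; onsets may contain at most 2 consonants).
Inserting the epenthetic vowel yields /z/ → /za/, /ʒ/ → /ʒa/.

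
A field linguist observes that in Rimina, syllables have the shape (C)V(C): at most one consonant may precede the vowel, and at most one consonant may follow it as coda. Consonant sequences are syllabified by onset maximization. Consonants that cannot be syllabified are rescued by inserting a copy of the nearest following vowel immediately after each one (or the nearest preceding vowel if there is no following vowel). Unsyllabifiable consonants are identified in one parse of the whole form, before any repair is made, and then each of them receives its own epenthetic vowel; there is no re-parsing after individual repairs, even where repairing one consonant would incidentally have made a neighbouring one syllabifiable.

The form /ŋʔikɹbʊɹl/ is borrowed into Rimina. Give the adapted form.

ŋiʔikɹʊbʊɹlʊ

Under (C)V(C), the unsyllabifiable consonants are /ŋ/, /ɹ/, /l/ (at most one coda consonant is licensed; onsets are limited to one consonant).
Inserting the epenthetic vowel yields /ŋ/ → /ŋi/, /ɹ/ → /ɹʊ/, /l/ → /lʊ/.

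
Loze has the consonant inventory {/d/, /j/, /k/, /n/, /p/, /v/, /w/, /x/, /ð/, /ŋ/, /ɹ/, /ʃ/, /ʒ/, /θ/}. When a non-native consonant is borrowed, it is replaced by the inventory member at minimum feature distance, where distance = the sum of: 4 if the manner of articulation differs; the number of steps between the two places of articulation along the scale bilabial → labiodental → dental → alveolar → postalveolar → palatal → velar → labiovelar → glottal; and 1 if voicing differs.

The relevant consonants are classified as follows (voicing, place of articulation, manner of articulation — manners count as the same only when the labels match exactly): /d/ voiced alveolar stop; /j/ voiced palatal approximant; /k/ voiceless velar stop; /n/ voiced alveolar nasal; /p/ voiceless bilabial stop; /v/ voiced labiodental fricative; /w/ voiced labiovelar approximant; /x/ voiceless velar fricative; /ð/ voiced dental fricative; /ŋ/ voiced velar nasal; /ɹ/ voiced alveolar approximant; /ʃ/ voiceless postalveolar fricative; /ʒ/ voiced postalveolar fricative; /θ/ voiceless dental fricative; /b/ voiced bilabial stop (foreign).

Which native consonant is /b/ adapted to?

p

/p/ is closest: same manner (stop), place distance 0 (bilabial→bilabial), voicing differs (+1); total 1. Next closest is /d/ at distance 3.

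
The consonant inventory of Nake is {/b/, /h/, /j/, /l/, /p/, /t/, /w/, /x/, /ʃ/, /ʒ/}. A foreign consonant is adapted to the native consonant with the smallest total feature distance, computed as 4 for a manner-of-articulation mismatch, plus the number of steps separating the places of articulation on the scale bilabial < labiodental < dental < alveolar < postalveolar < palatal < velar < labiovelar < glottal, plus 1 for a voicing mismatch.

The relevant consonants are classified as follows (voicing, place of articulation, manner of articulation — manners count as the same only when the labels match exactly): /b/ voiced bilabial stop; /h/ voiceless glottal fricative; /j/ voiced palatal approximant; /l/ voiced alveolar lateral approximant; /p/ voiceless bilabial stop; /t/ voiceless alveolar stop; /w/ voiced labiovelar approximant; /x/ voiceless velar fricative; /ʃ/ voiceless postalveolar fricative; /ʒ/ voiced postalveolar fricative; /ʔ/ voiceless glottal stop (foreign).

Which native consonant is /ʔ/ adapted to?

/h/ is closest: manner differs (stop→fricative, +4), place distance 0 (glottal→glottal), same voicing; total 4. Next closest is /t/ at distance 5.

h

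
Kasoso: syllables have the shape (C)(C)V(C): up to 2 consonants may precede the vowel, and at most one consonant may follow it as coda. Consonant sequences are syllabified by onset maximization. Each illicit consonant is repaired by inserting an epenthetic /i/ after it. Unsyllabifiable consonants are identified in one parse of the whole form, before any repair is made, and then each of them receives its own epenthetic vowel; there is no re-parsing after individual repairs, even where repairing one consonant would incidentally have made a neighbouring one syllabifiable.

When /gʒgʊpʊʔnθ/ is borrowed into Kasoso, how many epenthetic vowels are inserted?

3

The unsyllabifiable consonants are /g/, /n/, /θ/; each receives one epenthetic vowel.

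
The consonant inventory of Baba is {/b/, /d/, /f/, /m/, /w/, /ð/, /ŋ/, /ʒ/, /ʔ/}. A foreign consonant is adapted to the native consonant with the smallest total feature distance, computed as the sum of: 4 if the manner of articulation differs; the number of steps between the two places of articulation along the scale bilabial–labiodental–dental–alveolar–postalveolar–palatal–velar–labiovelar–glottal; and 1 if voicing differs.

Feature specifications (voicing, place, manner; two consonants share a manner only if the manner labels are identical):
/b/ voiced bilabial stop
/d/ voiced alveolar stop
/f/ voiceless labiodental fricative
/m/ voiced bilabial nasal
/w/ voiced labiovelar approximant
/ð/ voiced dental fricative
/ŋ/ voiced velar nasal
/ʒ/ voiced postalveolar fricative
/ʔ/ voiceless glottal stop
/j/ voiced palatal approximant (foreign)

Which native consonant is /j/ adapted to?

/w/ is closest: same manner (approximant), place distance 2 (palatal→labiovelar), same voicing; total 2. Next closest is /ŋ/ at distance 5.

w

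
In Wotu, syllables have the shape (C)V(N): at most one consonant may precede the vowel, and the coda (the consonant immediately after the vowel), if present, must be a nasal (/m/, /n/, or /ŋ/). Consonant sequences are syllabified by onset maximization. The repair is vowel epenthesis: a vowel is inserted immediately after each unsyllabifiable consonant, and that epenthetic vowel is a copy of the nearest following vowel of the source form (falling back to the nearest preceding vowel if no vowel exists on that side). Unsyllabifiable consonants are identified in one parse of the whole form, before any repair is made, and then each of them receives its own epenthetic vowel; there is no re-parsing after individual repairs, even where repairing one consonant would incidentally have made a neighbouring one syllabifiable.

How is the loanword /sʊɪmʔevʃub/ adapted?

Under (C)V(N), the unsyllabifiable consonants are /v/, /b/ (only a nasal (/m/, /n/, or /ŋ/) is licensed in coda position; onsets are limited to one consonant).
Inserting the epenthetic vowel yields /v/ → /vu/, /b/ → /bu/.

sʊɪmʔevuʃubu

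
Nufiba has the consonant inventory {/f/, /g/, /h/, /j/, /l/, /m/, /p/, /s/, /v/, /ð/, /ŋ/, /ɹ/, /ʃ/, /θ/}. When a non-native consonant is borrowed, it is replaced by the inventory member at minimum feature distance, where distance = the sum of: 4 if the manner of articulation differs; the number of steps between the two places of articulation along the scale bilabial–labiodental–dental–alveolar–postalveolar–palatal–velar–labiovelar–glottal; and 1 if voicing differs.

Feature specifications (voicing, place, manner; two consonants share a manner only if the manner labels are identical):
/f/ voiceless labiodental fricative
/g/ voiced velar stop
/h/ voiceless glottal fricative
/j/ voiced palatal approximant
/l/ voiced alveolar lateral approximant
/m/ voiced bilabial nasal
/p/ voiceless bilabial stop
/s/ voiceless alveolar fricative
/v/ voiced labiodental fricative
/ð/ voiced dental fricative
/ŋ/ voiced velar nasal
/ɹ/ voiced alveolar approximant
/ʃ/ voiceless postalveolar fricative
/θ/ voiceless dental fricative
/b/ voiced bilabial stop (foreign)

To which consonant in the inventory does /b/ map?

/p/ is closest: same manner (stop), place distance 0 (bilabial→bilabial), voicing differs (+1); total 1. Next closest is /m/ at distance 4.

p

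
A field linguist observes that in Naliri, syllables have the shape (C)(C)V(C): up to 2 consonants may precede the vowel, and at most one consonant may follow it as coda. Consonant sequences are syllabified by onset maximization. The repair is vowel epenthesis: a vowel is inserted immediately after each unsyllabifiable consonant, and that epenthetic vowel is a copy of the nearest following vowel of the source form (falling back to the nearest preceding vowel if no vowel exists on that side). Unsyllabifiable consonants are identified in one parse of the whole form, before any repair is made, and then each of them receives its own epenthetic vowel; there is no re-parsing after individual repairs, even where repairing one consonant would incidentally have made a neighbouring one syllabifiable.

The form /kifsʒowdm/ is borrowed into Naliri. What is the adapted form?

kifsʒowdomo

The consonants /d/, /m/ cannot be parsed into a legal (C)(C)V(C) syllable (at most one coda consonant is licensed; onsets may contain at most 2 consonants).
Inserting the epenthetic vowel yields /d/ → /do/, /m/ → /mo/.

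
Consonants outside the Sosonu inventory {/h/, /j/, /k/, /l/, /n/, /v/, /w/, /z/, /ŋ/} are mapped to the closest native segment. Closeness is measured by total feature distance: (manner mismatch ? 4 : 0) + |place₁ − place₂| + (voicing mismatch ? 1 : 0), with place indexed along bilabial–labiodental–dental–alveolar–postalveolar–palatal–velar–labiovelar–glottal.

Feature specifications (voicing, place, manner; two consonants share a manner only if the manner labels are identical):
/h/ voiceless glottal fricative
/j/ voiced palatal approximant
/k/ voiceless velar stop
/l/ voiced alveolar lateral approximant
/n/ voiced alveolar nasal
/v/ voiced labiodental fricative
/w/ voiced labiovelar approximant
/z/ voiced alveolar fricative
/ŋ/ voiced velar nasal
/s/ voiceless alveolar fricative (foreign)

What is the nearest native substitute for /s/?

z

/z/ is closest: same manner (fricative), place distance 0 (alveolar→alveolar), voicing differs (+1); total 1. Next closest is /v/ at distance 3.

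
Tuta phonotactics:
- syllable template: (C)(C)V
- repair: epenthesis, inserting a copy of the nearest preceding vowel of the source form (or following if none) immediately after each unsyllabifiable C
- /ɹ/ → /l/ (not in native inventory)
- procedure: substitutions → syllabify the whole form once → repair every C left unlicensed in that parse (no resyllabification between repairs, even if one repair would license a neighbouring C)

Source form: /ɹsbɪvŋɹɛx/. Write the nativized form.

Substitution: /ɹ/ → /l/, giving /lsbɪvŋlɛx/.
Syllabifying with onset maximization leaves /l/, /v/, /x/ stranded (no codas are permitted; onsets may contain at most 2 consonants).
Epenthesis after each stranded consonant: /l/ → /lɪ/, /v/ → /vɪ/, /x/ → /xɛ/.

lɪsbɪvɪŋlɛxɛ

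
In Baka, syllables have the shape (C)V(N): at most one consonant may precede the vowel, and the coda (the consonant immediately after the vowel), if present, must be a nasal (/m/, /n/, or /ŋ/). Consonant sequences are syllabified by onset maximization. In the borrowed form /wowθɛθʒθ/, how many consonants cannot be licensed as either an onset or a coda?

4

Syllabifying with onset maximization leaves /w/, /θ/, /ʒ/, /θ/ stranded (only a nasal (/m/, /n/, or /ŋ/) is licensed in coda position; onsets are limited to one consonant).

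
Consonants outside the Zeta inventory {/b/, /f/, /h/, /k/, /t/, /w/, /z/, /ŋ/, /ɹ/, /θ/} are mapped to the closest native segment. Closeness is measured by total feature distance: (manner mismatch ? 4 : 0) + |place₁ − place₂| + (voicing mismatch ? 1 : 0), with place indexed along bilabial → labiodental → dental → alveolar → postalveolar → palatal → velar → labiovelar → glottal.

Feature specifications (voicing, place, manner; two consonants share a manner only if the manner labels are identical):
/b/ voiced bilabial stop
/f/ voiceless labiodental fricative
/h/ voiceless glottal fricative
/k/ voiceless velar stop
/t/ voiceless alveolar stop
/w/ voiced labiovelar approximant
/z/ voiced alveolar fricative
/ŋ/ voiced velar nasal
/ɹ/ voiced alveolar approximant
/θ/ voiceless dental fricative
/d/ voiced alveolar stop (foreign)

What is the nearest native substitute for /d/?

t

/t/ is closest: same manner (stop), place distance 0 (alveolar→alveolar), voicing differs (+1); total 1. Next closest is /b/ at distance 3.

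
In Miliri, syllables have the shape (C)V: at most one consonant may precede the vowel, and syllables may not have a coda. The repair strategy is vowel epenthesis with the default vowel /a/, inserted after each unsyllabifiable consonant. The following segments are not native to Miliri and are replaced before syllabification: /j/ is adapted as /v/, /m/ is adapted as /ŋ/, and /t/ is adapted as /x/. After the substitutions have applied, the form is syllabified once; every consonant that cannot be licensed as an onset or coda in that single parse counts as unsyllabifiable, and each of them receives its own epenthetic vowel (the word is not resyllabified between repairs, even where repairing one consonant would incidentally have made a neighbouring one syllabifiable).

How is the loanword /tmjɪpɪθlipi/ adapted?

xaŋavɪpɪθalipi

Substitution: /t/ → /x/, /m/ → /ŋ/, /j/ → /v/, giving /xŋvɪpɪθlipi/.
Syllabifying with onset maximization leaves /x/, /ŋ/, /θ/ stranded (no codas are permitted; onsets are limited to one consonant).
Epenthesis after each stranded consonant: /x/ → /xa/, /ŋ/ → /ŋa/, /θ/ → /θa/.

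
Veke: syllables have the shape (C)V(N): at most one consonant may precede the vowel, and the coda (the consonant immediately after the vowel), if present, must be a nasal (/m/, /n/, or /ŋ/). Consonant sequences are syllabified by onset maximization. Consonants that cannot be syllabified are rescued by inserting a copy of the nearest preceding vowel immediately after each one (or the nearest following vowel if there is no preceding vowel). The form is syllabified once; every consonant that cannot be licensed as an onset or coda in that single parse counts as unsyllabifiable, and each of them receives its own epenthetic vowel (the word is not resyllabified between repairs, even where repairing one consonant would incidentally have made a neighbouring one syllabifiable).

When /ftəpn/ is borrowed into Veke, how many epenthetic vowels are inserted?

The unsyllabifiable consonants are /f/, /p/, /n/; each receives one epenthetic vowel.

3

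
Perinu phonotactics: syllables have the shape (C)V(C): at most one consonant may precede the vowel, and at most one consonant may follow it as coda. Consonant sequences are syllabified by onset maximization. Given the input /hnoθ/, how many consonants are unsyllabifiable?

1

Syllabifying with onset maximization leaves /h/ stranded (at most one coda consonant is licensed; onsets are limited to one consonant).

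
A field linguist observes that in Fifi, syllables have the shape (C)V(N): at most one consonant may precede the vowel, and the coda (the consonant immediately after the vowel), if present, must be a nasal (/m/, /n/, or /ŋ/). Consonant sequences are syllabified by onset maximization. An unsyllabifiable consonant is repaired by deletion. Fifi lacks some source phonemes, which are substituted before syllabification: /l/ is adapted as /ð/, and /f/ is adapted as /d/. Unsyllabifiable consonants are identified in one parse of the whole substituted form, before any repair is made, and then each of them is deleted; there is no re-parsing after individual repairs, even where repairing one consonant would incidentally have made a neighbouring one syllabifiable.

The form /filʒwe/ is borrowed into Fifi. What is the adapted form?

Substitution: /f/ → /d/, /l/ → /ð/, giving /diðʒwe/.
The consonants /ð/, /ʒ/ cannot be parsed into a legal (C)V(N) syllable (only a nasal (/m/, /n/, or /ŋ/) is licensed in coda position; onsets are limited to one consonant).
Deletion applies to /ð/, /ʒ/.

diwe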